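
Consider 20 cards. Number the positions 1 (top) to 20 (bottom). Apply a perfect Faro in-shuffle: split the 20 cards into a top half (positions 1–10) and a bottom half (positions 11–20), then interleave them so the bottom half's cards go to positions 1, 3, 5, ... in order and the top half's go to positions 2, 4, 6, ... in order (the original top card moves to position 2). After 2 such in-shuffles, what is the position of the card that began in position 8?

Track the card's position through each in-shuffle:
8 → 16 → 11

11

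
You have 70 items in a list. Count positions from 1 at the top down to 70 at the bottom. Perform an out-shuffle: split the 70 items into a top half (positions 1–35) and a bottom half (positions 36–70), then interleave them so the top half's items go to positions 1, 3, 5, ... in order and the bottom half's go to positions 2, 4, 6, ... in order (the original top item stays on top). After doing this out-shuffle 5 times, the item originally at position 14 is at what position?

3

Track the item's position through each out-shuffle:
14 → 27 → 53 → 36 → 2 → 3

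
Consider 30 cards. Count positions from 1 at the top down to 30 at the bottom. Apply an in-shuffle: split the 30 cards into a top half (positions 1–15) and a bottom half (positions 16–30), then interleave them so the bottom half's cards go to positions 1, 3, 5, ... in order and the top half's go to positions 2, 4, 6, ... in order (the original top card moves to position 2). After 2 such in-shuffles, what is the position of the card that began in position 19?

Track the card's position through each in-shuffle:
19 → 7 → 14

14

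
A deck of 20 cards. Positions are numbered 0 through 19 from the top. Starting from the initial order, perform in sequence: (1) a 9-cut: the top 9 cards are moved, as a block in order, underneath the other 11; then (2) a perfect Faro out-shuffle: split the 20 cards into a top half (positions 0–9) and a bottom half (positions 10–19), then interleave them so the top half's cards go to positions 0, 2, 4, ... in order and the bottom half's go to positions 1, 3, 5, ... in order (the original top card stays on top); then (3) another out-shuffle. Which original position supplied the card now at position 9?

Undo the operations in reverse order, starting from position 9:
  undo op 3 (out-shuffle, from bottom half): 9 ← 14
  undo op 2 (out-shuffle, from top half): 14 ← 7
  undo op 1 (cut 9): 7 ← 16
So the card at position 9 came from original position 16.

16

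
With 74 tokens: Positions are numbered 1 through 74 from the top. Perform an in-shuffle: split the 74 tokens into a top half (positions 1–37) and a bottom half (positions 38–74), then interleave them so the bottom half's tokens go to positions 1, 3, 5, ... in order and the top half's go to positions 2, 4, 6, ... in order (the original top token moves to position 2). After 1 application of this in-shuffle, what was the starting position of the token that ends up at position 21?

Work backwards from position 21, undoing one in-shuffle at a time:
21 ← 48
So the token now at position 21 started at position 48.

48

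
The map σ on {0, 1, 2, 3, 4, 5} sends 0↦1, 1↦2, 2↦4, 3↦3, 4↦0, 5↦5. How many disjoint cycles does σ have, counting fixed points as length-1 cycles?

3

Cycle decomposition: (0 1 2 4) (3) (5).
3 cycles.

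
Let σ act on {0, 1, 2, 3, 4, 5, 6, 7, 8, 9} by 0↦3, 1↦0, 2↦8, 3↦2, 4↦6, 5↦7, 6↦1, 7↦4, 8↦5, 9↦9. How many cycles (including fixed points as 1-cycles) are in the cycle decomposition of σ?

Cycle decomposition: (0 3 2 8 5 7 4 6 1) (9).
2 cycles.

2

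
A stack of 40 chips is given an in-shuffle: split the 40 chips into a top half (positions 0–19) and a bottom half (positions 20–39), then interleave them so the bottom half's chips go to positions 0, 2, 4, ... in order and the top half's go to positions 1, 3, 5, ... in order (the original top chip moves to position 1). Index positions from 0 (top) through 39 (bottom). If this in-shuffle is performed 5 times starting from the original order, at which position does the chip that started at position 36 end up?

35

Track the chip's position through each in-shuffle:
36 → 32 → 24 → 8 → 17 → 35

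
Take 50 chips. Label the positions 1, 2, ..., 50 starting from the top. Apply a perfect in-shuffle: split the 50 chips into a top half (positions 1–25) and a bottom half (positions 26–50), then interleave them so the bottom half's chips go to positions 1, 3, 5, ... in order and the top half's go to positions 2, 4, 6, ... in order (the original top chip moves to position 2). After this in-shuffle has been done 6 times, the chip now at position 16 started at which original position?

13

Work backwards from position 16, undoing one in-shuffle at a time:
16 ← 8 ← 4 ← 2 ← 1 ← 26 ← 13
So the chip now at position 16 started at position 13.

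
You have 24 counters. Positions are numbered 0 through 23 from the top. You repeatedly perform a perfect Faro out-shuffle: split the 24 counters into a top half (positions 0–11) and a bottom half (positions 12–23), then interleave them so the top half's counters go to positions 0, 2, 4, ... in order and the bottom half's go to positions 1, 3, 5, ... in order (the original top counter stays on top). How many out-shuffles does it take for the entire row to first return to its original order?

The out-shuffle permutes the 24 positions with cycle lengths [1, 1, 11, 11].
Every counter is home exactly when every cycle has completed a whole number of laps, i.e. after lcm(1, 11) = 11 out-shuffles.

11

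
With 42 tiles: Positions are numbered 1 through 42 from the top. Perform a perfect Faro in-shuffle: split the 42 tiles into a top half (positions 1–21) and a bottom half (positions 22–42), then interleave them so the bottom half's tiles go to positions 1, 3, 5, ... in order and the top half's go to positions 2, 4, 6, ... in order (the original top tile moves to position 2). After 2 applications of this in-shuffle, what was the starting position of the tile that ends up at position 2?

22

Work backwards from position 2, undoing one in-shuffle at a time:
2 ← 1 ← 22
So the tile now at position 2 started at position 22.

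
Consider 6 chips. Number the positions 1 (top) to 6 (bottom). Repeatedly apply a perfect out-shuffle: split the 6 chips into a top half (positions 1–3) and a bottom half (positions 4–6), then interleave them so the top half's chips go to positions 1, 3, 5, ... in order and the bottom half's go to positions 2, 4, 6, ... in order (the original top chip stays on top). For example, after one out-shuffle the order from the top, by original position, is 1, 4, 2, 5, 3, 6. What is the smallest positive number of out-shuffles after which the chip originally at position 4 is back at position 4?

Follow position 4 under repeated out-shuffles:
4 → 2 → 3 → 5 → 4
It first returns after 4 out-shuffles.

4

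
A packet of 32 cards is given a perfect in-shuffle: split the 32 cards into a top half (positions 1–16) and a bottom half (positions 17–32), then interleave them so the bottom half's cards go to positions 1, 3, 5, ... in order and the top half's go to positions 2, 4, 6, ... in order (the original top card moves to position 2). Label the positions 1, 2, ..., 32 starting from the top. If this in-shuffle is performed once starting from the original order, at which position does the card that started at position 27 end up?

Track the card's position through each in-shuffle:
27 → 21

21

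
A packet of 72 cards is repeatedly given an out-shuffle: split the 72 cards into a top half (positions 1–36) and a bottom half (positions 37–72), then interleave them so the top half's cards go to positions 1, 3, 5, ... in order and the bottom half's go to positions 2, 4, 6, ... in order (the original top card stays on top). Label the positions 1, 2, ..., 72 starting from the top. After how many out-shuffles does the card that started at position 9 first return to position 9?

Follow position 9 under repeated out-shuffles:
9 → 17 → 33 → 65 → 58 → 44 → 16 → 31 → ... → 9 (length 35)
It first returns after 35 out-shuffles.

35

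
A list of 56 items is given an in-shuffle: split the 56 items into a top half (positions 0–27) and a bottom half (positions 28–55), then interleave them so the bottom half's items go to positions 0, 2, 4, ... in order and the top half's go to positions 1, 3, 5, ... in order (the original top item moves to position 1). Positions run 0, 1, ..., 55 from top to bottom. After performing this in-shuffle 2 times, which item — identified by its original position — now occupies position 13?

31

Work backwards from position 13, undoing one in-shuffle at a time:
13 ← 6 ← 31
So the item now at position 13 started at position 31.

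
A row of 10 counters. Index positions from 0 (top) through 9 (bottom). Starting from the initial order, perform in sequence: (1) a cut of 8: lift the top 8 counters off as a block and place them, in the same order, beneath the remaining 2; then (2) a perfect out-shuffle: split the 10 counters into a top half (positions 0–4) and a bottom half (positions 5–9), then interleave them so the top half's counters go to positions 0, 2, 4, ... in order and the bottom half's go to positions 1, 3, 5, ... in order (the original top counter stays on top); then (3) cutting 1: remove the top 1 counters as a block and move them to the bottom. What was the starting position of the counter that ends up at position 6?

Undo the operations in reverse order, starting from position 6:
  undo op 3 (cut 1): 6 ← 7
  undo op 2 (out-shuffle, from bottom half): 7 ← 8
  undo op 1 (cut 8): 8 ← 6
So the counter at position 6 came from original position 6.

6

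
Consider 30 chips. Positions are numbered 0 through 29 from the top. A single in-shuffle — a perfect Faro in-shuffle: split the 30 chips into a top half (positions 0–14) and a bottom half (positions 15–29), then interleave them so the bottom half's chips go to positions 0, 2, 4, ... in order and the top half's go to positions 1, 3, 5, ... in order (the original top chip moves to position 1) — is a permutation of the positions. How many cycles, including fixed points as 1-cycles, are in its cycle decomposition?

Trace each unvisited position around until it returns:
(0 1 3 7 15) (2 5 11 23 16) (4 9 19 8 17) (6 13 27 24 18) (10 21 12 25 20) (14 29 28 26 22)
6 cycles in total.

6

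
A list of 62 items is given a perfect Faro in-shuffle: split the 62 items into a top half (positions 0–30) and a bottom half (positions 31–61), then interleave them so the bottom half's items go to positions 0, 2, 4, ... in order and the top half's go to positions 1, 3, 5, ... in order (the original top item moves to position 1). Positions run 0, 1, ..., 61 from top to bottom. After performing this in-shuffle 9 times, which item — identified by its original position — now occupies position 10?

Work backwards from position 10, undoing one in-shuffle at a time:
10 ← 36 ← 49 ← 24 ← 43 ← 21 ← 10 ← 36 ← 49 ← 24
So the item now at position 10 started at position 24.

24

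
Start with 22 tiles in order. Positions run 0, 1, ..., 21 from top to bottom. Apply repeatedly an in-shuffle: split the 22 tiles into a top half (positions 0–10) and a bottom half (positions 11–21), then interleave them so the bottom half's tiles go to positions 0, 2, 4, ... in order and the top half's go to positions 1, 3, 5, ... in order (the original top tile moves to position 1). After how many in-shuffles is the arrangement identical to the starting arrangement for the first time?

11

The in-shuffle permutes the 22 positions with cycle lengths [11, 11].
Every tile is home exactly when every cycle has completed a whole number of laps, i.e. after lcm(11) = 11 in-shuffles.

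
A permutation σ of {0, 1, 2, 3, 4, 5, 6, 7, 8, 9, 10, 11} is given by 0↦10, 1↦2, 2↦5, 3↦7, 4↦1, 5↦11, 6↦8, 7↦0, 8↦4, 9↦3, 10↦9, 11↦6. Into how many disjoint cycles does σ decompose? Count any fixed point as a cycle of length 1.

Cycle decomposition: (0 10 9 3 7) (1 2 5 11 6 8 4).
2 cycles.

2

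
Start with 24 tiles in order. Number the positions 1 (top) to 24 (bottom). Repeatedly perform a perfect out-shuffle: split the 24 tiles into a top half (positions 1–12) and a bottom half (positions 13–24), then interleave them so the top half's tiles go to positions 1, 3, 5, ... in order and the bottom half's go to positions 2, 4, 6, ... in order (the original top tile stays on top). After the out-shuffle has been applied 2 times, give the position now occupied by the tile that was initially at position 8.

6

Track the tile's position through each out-shuffle:
8 → 15 → 6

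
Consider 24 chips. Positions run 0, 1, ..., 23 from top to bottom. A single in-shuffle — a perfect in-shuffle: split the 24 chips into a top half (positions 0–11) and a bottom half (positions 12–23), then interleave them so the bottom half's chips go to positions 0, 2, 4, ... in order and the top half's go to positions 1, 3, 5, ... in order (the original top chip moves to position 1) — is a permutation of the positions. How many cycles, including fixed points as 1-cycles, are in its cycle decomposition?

Trace each unvisited position around until it returns:
(0 1 3 7 15 6 ... len 20) (4 9 19 14)
2 cycles in total.

2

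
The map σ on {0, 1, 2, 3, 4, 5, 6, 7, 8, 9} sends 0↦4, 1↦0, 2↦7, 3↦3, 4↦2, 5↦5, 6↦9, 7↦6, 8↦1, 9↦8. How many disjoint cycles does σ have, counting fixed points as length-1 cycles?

3

Cycle decomposition: (0 4 2 7 6 9 8 1) (3) (5).
3 cycles.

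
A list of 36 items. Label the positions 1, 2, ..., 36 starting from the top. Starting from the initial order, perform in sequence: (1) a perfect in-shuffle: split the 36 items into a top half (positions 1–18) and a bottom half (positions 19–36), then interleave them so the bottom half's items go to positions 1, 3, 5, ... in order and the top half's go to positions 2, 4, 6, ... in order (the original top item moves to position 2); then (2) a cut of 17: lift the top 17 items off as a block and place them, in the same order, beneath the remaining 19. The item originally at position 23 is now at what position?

Track the item from position 23 forward through each operation:
  after op 1 (in-shuffle): 23 → 9
  after op 2 (cut 17): 9 → 28

28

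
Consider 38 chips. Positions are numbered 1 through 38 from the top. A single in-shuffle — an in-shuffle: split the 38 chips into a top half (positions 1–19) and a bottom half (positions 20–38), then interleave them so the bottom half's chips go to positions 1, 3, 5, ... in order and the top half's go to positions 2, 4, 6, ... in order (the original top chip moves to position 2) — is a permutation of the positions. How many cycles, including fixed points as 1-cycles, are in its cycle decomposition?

Trace each unvisited position around until it returns:
(1 2 4 8 16 32 ... len 12) (3 6 12 24 9 18 ... len 12) (7 14 28 17 34 29 ... len 12) (13 26)
4 cycles in total.

4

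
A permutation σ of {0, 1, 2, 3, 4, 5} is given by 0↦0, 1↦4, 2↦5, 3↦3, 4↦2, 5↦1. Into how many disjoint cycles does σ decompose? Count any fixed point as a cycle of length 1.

3

Cycle decomposition: (0) (1 4 2 5) (3).
3 cycles.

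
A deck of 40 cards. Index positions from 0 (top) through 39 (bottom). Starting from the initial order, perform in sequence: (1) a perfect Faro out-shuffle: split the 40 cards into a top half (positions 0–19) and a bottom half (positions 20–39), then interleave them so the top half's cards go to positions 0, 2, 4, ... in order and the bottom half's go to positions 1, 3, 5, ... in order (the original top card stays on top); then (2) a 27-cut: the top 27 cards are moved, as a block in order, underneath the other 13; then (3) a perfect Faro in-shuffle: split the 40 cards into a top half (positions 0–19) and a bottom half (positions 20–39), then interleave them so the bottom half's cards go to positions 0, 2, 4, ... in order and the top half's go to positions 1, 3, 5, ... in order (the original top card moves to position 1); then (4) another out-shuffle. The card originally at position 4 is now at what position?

Track the card from position 4 forward through each operation:
  after op 1 (out-shuffle): 4 → 8
  after op 2 (cut 27): 8 → 21
  after op 3 (in-shuffle): 21 → 2
  after op 4 (out-shuffle): 2 → 4

4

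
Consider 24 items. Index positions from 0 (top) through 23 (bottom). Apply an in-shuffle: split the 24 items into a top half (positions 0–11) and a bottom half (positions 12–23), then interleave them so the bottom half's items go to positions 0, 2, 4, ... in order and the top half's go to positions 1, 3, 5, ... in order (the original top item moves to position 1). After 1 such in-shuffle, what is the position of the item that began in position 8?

Track the item's position through each in-shuffle:
8 → 17

17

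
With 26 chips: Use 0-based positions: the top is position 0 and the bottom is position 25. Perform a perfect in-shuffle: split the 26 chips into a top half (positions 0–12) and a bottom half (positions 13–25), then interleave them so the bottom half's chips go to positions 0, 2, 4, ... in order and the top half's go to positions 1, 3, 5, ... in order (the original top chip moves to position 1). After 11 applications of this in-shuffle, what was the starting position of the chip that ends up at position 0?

19

Work backwards from position 0, undoing one in-shuffle at a time:
0 ← 13 ← 6 ← 16 ← 21 ← 10 ← 18 ← 22 ← 24 ← 25 ← 12 ← 19
So the chip now at position 0 started at position 19.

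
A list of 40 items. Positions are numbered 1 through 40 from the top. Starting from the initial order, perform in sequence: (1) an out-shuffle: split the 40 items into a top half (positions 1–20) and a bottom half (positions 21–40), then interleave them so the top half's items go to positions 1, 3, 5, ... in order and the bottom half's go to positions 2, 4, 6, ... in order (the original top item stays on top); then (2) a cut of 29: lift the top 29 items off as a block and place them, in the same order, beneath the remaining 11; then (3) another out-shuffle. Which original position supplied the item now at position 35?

4

Undo the operations in reverse order, starting from position 35:
  undo op 3 (out-shuffle, from top half): 35 ← 18
  undo op 2 (cut 29): 18 ← 7
  undo op 1 (out-shuffle, from top half): 7 ← 4
So the item at position 35 came from original position 4.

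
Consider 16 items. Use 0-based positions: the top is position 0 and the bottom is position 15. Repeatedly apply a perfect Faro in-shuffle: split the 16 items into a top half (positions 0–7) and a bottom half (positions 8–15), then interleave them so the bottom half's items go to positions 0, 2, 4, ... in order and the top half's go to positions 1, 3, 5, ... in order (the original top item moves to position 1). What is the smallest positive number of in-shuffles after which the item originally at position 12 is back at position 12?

8

Follow position 12 under repeated in-shuffles:
12 → 8 → 0 → 1 → 3 → 7 → 15 → 14 → 12
It first returns after 8 in-shuffles.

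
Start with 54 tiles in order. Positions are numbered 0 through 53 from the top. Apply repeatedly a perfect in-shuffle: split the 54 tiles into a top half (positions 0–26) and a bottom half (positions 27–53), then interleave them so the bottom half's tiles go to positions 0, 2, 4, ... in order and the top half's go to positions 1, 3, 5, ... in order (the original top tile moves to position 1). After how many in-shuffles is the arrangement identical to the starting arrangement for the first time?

The in-shuffle permutes the 54 positions with cycle lengths [4, 10, 20, 20].
Every tile is home exactly when every cycle has completed a whole number of laps, i.e. after lcm(4, 10, 20) = 20 in-shuffles.

20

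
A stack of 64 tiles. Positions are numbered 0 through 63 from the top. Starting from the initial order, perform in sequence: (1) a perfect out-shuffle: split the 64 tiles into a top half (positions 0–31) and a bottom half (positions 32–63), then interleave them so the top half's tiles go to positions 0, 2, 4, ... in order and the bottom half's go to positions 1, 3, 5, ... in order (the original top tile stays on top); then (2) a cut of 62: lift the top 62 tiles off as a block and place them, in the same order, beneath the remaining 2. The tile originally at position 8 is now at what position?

Track the tile from position 8 forward through each operation:
  after op 1 (out-shuffle): 8 → 16
  after op 2 (cut 62): 16 → 18

18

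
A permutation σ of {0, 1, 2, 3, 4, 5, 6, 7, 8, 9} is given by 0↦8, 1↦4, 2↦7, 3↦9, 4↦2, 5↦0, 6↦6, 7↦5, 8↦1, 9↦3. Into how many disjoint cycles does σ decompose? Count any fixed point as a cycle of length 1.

3

Cycle decomposition: (0 8 1 4 2 7 5) (3 9) (6).
3 cycles.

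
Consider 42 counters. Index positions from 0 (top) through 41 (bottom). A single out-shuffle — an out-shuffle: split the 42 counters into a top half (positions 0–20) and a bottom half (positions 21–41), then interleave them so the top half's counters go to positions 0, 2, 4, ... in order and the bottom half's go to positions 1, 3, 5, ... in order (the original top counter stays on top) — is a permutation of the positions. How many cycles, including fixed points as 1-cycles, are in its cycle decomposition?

Trace each unvisited position around until it returns:
(0) (1 2 4 8 16 32 ... len 20) (3 6 12 24 7 14 ... len 20) (41)
4 cycles in total.

4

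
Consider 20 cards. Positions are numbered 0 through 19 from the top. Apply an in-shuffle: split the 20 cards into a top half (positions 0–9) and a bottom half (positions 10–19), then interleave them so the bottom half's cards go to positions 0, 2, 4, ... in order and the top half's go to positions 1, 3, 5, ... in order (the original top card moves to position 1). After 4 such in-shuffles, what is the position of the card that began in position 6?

6

Track the card's position through each in-shuffle:
6 → 13 → 6 → 13 → 6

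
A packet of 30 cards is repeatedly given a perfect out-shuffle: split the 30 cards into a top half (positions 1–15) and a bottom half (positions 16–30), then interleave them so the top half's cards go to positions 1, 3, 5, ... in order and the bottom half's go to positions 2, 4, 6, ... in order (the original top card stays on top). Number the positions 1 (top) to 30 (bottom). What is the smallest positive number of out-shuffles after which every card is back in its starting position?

28

The out-shuffle permutes the 30 positions with cycle lengths [1, 1, 28].
Every card is home exactly when every cycle has completed a whole number of laps, i.e. after lcm(1, 28) = 28 out-shuffles.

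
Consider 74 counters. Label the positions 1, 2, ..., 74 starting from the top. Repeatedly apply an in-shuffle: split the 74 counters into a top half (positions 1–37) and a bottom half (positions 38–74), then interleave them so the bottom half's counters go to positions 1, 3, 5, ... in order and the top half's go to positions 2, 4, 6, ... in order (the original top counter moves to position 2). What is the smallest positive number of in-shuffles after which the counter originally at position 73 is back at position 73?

20

Follow position 73 under repeated in-shuffles:
73 → 71 → 67 → 59 → 43 → 11 → 22 → 44 → 13 → 26 → 52 → 29 → 58 → 41 → 7 → 14 → 28 → 56 → 37 → 74 → 73
It first returns after 20 in-shuffles.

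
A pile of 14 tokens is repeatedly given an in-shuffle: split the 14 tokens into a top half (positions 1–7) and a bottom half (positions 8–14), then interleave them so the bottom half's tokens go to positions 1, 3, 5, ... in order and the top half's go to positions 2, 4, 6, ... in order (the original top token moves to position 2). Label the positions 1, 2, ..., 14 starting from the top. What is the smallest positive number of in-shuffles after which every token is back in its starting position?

4

The in-shuffle permutes the 14 positions with cycle lengths [2, 4, 4, 4].
Every token is home exactly when every cycle has completed a whole number of laps, i.e. after lcm(2, 4) = 4 in-shuffles.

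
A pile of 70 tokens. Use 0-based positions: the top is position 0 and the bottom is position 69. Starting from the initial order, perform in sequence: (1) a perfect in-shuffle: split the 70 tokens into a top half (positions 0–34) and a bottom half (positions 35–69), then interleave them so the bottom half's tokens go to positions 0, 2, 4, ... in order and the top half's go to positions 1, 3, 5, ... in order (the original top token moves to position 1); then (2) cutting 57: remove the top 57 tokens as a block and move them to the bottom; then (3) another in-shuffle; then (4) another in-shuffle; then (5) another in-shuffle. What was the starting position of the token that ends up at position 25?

3

Undo the operations in reverse order, starting from position 25:
  undo op 5 (in-shuffle, from top half): 25 ← 12
  undo op 4 (in-shuffle, from bottom half): 12 ← 41
  undo op 3 (in-shuffle, from top half): 41 ← 20
  undo op 2 (cut 57): 20 ← 7
  undo op 1 (in-shuffle, from top half): 7 ← 3
So the token at position 25 came from original position 3.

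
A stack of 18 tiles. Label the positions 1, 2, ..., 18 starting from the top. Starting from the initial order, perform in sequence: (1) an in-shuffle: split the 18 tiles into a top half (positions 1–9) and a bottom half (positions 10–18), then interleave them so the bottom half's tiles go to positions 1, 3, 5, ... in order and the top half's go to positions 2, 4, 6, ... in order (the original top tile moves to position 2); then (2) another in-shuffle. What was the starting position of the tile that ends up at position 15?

Undo the operations in reverse order, starting from position 15:
  undo op 2 (in-shuffle, from bottom half): 15 ← 17
  undo op 1 (in-shuffle, from bottom half): 17 ← 18
So the tile at position 15 came from original position 18.

18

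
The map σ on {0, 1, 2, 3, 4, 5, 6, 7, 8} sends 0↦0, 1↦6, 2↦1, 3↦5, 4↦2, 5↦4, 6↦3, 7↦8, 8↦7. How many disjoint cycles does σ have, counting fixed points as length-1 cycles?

Cycle decomposition: (0) (1 6 3 5 4 2) (7 8).
3 cycles.

3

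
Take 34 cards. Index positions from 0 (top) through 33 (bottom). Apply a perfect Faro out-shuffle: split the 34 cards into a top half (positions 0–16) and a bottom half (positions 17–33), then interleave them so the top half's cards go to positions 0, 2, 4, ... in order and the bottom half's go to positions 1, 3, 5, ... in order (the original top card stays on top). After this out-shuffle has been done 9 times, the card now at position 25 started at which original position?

Work backwards from position 25, undoing one out-shuffle at a time:
25 ← 29 ← 31 ← 32 ← 16 ← 8 ← 4 ← 2 ← 1 ← 17
So the card now at position 25 started at position 17.

17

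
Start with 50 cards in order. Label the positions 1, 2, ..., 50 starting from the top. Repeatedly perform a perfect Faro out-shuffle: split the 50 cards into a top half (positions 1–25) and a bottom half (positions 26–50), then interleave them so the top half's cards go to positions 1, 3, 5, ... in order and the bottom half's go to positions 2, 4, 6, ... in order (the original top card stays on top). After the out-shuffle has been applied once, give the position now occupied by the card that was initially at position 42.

Track the card's position through each out-shuffle:
42 → 34

34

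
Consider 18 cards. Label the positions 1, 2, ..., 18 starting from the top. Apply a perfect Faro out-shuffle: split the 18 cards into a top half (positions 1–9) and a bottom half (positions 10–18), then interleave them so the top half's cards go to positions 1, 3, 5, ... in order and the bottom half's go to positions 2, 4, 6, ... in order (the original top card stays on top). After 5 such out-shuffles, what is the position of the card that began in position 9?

2

Track the card's position through each out-shuffle:
9 → 17 → 16 → 14 → 10 → 2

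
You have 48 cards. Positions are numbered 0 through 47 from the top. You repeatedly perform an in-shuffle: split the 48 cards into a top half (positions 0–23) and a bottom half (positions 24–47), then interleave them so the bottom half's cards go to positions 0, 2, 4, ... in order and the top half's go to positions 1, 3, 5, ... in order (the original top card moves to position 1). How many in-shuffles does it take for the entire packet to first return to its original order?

21

The in-shuffle permutes the 48 positions with cycle lengths [3, 3, 21, 21].
Every card is home exactly when every cycle has completed a whole number of laps, i.e. after lcm(3, 21) = 21 in-shuffles.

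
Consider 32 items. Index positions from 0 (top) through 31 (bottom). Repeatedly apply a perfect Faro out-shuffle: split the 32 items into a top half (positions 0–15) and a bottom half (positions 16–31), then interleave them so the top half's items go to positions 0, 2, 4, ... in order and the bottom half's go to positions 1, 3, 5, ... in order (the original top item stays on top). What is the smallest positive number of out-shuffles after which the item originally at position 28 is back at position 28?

Follow position 28 under repeated out-shuffles:
28 → 25 → 19 → 7 → 14 → 28
It first returns after 5 out-shuffles.

5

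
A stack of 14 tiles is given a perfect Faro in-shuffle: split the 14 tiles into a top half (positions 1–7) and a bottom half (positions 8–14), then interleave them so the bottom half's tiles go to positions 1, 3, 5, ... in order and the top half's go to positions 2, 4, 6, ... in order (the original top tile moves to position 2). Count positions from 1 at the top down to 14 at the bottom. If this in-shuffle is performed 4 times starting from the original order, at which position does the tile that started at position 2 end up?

Track the tile's position through each in-shuffle:
2 → 4 → 8 → 1 → 2

2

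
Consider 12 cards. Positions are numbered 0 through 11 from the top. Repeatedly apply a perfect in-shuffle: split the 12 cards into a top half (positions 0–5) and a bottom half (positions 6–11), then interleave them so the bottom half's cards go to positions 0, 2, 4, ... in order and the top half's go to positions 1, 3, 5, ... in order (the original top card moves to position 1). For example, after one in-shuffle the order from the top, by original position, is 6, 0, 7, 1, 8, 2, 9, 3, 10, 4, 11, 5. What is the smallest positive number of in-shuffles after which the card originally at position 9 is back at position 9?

12

Follow position 9 under repeated in-shuffles:
9 → 6 → 0 → 1 → 3 → 7 → 2 → 5 → 11 → 10 → 8 → 4 → 9
It first returns after 12 in-shuffles.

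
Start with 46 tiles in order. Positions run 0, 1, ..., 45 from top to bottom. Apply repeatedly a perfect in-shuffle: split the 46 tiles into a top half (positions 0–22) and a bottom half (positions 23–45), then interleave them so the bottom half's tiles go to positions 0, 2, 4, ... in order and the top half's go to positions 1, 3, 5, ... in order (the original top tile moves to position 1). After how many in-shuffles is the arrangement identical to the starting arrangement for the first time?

23

The in-shuffle permutes the 46 positions with cycle lengths [23, 23].
Every tile is home exactly when every cycle has completed a whole number of laps, i.e. after lcm(23) = 23 in-shuffles.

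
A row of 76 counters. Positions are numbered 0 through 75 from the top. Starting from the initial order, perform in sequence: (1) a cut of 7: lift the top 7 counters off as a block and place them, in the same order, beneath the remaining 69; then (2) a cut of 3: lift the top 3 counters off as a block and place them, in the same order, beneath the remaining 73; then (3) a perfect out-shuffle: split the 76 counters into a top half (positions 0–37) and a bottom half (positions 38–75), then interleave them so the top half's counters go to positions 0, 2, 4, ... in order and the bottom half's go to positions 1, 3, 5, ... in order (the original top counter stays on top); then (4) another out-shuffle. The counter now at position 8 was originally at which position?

12

Undo the operations in reverse order, starting from position 8:
  undo op 4 (out-shuffle, from top half): 8 ← 4
  undo op 3 (out-shuffle, from top half): 4 ← 2
  undo op 2 (cut 3): 2 ← 5
  undo op 1 (cut 7): 5 ← 12
So the counter at position 8 came from original position 12.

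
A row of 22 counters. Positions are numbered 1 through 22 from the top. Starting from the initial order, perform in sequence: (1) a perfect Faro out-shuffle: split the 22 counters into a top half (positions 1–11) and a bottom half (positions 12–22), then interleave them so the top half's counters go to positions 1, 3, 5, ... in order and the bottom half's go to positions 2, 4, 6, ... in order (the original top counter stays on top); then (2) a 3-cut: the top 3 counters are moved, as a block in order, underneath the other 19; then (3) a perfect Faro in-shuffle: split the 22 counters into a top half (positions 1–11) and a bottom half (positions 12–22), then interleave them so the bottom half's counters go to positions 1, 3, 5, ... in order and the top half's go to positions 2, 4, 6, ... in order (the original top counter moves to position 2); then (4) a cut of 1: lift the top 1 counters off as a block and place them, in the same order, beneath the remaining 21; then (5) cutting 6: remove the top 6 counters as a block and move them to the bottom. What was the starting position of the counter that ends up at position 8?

Undo the operations in reverse order, starting from position 8:
  undo op 5 (cut 6): 8 ← 14
  undo op 4 (cut 1): 14 ← 15
  undo op 3 (in-shuffle, from bottom half): 15 ← 19
  undo op 2 (cut 3): 19 ← 22
  undo op 1 (out-shuffle, from bottom half): 22 ← 22
So the counter at position 8 came from original position 22.

22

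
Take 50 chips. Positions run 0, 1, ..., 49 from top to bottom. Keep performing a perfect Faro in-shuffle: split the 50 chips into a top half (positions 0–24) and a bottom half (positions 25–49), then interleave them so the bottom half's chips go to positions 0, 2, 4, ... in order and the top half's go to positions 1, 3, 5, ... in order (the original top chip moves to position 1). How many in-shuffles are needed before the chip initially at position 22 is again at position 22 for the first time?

8

Follow position 22 under repeated in-shuffles:
22 → 45 → 40 → 30 → 10 → 21 → 43 → 36 → 22
It first returns after 8 in-shuffles.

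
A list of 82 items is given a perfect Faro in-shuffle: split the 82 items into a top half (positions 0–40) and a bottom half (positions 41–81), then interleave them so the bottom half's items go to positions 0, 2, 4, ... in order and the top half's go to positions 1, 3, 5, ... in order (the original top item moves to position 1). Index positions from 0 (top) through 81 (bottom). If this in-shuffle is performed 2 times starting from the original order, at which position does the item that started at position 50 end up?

Track the item's position through each in-shuffle:
50 → 18 → 37

37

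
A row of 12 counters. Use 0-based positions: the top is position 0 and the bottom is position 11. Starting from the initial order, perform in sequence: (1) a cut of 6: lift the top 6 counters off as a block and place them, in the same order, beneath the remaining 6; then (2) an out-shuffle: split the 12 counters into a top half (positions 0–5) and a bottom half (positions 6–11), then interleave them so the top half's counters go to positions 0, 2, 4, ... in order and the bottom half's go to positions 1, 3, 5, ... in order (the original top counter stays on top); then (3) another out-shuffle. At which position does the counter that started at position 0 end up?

Track the counter from position 0 forward through each operation:
  after op 1 (cut 6): 0 → 6
  after op 2 (out-shuffle): 6 → 1
  after op 3 (out-shuffle): 1 → 2

2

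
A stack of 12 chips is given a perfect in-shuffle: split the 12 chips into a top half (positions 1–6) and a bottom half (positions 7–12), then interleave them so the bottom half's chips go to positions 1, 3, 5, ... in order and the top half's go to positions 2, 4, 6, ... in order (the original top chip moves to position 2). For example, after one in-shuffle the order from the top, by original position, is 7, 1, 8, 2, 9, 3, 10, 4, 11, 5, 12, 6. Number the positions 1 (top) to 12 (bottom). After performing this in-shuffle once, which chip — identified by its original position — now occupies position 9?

Work backwards from position 9, undoing one in-shuffle at a time:
9 ← 11
So the chip now at position 9 started at position 11.

11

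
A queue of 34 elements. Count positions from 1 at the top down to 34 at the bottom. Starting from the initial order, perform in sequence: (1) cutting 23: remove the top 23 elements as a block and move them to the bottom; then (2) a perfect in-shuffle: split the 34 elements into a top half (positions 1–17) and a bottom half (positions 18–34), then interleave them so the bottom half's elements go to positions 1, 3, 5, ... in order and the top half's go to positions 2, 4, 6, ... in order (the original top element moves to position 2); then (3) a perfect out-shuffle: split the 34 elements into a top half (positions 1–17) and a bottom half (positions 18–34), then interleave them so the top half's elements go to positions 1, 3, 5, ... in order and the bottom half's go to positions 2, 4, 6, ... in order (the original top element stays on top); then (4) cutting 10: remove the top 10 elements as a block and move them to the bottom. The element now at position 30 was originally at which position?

33

Undo the operations in reverse order, starting from position 30:
  undo op 4 (cut 10): 30 ← 6
  undo op 3 (out-shuffle, from bottom half): 6 ← 20
  undo op 2 (in-shuffle, from top half): 20 ← 10
  undo op 1 (cut 23): 10 ← 33
So the element at position 30 came from original position 33.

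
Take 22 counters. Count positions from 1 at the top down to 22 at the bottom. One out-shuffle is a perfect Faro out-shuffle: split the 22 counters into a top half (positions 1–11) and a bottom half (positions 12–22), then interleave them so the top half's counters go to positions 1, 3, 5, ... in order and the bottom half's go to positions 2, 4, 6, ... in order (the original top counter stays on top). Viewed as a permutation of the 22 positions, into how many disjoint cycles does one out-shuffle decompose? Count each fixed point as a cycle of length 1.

7

Trace each unvisited position around until it returns:
(1) (2 3 5 9 17 12) (4 7 13) (6 11 21 20 18 14) (8 15) (10 19 16) (22)
7 cycles in total.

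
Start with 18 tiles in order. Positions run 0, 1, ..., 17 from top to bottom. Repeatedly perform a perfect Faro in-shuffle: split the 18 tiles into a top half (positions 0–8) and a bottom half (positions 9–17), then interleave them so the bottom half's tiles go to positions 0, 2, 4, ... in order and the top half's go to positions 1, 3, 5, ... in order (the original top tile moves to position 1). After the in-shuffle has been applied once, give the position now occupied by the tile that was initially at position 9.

Track the tile's position through each in-shuffle:
9 → 0

0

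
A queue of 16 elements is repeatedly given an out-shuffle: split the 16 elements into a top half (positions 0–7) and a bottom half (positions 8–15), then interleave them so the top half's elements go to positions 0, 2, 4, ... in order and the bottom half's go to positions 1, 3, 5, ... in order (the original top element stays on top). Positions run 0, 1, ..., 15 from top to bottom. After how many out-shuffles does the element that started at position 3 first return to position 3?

4

Follow position 3 under repeated out-shuffles:
3 → 6 → 12 → 9 → 3
It first returns after 4 out-shuffles.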